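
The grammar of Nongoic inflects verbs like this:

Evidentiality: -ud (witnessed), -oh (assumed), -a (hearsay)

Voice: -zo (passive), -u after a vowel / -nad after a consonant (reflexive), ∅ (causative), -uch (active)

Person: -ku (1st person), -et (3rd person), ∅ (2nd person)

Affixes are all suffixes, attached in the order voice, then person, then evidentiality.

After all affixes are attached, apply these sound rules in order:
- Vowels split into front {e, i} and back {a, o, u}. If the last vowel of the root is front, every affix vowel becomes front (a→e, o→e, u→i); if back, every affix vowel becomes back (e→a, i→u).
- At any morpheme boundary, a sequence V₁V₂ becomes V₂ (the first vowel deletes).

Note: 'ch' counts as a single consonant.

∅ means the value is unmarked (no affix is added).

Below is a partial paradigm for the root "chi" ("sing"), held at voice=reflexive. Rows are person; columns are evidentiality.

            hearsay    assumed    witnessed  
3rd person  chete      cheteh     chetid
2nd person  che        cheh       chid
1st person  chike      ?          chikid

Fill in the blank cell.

Attach voice reflexive -u (after vowel 'i') → chiu.
Attach person 1st person -ku → chiuku.
Attach evidentiality assumed -oh → chiukuoh.
Apply vowel harmony: chiukuoh → chiikieh.
Apply vowel deletion: chiikieh → chikeh.

chikeh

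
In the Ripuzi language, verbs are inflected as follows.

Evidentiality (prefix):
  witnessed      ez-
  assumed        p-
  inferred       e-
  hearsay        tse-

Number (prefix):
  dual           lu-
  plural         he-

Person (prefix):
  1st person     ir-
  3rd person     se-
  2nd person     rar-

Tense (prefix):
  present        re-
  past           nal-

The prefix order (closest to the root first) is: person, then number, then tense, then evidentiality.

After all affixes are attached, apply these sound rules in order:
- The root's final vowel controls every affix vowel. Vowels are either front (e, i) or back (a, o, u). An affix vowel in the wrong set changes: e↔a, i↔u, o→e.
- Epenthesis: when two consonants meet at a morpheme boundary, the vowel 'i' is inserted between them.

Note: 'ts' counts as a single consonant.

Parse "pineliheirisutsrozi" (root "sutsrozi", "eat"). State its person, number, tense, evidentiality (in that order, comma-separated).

Segment: p-nal-he-ir-sutsrozi.
person: ir- → 1st person.
number: he- → plural.
tense: nal- → past.
evidentiality: p- → assumed.

1st person, plural, past, assumed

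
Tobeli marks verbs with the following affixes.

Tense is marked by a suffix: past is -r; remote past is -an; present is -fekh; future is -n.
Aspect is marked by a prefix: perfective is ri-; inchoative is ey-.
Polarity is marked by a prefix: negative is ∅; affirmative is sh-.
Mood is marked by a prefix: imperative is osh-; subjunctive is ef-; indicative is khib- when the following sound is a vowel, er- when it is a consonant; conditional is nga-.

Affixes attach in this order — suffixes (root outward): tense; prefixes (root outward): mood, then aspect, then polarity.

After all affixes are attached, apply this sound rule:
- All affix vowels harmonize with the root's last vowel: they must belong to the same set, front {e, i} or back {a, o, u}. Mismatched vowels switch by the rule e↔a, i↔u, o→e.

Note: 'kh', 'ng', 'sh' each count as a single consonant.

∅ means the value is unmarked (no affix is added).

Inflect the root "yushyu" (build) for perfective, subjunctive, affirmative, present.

shruafyushyufakh

Attach mood subjunctive ef- → efyushyu.
Attach aspect perfective ri- → riefyushyu.
Attach polarity affirmative sh- → shriefyushyu.
Attach tense present -fekh → shriefyushyufekh.
Apply vowel harmony: shriefyushyufekh → shruafyushyufakh.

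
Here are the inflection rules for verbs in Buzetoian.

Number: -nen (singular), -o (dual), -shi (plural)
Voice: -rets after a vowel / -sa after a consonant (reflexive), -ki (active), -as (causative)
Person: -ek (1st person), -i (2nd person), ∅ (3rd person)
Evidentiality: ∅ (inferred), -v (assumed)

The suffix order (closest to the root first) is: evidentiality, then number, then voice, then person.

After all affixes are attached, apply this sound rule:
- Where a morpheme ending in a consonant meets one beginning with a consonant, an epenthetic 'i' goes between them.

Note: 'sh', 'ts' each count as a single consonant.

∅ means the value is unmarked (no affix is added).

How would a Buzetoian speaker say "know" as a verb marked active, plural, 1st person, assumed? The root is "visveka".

visvekavishikiek

Attach evidentiality assumed -v → visvekav.
Attach number plural -shi → visvekavshi.
Attach voice active -ki → visvekavshiki.
Attach person 1st person -ek → visvekavshikiek.
Apply epenthesis: visvekavshikiek → visvekavishikiek.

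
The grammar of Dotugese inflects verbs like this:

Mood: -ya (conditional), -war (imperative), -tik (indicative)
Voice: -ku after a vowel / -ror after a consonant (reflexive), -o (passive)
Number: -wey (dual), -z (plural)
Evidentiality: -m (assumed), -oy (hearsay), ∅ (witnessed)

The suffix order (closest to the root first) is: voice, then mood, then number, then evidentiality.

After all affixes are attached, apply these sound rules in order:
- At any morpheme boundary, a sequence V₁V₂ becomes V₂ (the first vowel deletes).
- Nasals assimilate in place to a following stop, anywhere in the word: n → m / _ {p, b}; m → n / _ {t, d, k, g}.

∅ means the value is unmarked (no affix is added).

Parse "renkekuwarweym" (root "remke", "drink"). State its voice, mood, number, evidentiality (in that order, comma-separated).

Segment: remke-ku-war-wey-m.
voice: -ku/ror → reflexive.
mood: -war → imperative.
number: -wey → dual.
evidentiality: -m → assumed.

reflexive, imperative, dual, assumed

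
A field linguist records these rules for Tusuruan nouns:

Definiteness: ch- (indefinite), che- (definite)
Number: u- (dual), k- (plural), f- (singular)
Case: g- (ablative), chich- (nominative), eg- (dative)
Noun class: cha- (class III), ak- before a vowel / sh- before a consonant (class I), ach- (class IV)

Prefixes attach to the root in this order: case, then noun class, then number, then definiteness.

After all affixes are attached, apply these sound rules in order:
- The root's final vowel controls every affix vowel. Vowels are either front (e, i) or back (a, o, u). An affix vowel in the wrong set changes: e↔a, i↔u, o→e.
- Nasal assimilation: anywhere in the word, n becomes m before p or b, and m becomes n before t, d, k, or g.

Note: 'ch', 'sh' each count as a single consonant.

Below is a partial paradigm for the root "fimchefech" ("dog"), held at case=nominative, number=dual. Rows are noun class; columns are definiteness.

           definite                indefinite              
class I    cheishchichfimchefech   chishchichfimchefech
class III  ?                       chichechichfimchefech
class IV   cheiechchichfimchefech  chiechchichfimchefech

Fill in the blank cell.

cheichechichfimchefech

Attach case nominative chich- → chichfimchefech.
Attach noun class class III cha- → chachichfimchefech.
Attach number dual u- → uchachichfimchefech.
Attach definiteness definite che- → cheuchachichfimchefech.
Apply vowel harmony: cheuchachichfimchefech → cheichechichfimchefech.
Nasal assimilation: no change.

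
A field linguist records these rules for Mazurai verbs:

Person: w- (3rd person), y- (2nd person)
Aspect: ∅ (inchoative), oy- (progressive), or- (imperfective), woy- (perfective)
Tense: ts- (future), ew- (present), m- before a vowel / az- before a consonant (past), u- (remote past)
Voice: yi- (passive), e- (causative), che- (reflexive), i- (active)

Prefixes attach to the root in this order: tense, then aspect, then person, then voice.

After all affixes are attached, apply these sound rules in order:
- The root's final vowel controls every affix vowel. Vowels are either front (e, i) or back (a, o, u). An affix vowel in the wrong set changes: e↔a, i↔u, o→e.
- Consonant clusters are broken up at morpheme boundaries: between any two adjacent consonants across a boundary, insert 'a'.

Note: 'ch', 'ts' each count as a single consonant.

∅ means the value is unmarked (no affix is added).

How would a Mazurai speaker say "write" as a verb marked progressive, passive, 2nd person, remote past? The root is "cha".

yuyoyucha

Attach tense remote past u- → ucha.
Attach aspect progressive oy- → oyucha.
Attach person 2nd person y- → yoyucha.
Attach voice passive yi- → yiyoyucha.
Apply vowel harmony: yiyoyucha → yuyoyucha.
Epenthesis: no change.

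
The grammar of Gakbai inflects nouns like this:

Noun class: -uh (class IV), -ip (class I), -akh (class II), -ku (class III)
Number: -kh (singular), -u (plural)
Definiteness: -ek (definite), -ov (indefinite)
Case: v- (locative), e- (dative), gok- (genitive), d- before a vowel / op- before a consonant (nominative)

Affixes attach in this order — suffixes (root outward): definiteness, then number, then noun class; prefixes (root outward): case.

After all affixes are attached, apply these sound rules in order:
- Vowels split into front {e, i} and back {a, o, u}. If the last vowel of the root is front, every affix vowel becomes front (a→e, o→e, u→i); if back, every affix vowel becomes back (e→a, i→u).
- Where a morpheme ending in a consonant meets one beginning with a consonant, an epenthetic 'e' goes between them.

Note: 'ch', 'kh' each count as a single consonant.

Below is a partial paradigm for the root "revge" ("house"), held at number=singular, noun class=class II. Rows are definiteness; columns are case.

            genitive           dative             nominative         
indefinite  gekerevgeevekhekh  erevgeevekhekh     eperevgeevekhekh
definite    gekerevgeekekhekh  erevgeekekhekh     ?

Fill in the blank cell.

Attach definiteness definite -ek → revgeek.
Attach case nominative op- (before consonant 'r') → oprevgeek.
Attach number singular -kh → oprevgeekkh.
Attach noun class class II -akh → oprevgeekkhakh.
Apply vowel harmony: oprevgeekkhakh → eprevgeekkhekh.
Apply epenthesis: eprevgeekkhekh → eperevgeekekhekh.

eperevgeekekhekh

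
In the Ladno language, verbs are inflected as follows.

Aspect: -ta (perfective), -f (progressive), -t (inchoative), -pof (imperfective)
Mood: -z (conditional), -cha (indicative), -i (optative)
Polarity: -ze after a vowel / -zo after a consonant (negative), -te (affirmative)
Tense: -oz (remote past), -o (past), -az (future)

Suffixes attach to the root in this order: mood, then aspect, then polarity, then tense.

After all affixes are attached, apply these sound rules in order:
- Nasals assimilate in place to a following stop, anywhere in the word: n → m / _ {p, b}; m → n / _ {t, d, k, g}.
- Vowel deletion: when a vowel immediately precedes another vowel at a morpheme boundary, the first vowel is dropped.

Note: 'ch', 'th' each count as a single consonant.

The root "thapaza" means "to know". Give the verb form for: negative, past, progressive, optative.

thapazifzo

Attach mood optative -i → thapazai.
Attach aspect progressive -f → thapazaif.
Attach polarity negative -zo (after consonant 'f') → thapazaifzo.
Attach tense past -o → thapazaifzoo.
Nasal assimilation: no change.
Apply vowel deletion: thapazaifzoo → thapazifzo.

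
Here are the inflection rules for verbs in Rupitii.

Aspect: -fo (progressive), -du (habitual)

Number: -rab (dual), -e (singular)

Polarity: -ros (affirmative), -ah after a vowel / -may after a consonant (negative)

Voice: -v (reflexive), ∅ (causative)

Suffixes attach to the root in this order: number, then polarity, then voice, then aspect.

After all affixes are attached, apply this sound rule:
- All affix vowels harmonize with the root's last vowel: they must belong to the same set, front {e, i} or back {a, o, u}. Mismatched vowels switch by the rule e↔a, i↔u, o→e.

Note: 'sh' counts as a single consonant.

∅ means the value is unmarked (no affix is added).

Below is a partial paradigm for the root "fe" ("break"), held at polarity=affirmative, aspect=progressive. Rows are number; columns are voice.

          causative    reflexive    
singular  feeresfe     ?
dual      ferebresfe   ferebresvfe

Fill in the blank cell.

Attach number singular -e → fee.
Attach polarity affirmative -ros → feeros.
Attach voice reflexive -v → feerosv.
Attach aspect progressive -fo → feerosvfo.
Apply vowel harmony: feerosvfo → feeresvfe.

feeresvfe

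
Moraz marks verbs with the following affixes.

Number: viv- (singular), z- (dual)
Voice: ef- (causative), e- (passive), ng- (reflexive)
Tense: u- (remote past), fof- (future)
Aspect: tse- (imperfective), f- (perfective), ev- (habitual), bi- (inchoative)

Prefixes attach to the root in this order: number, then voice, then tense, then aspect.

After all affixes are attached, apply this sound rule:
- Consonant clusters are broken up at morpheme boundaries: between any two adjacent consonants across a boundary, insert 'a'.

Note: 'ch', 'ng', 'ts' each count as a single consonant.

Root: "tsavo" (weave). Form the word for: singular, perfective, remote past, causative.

fuefavivatsavo

Attach number singular viv- → vivtsavo.
Attach voice causative ef- → efvivtsavo.
Attach tense remote past u- → uefvivtsavo.
Attach aspect perfective f- → fuefvivtsavo.
Apply epenthesis: fuefvivtsavo → fuefavivatsavo.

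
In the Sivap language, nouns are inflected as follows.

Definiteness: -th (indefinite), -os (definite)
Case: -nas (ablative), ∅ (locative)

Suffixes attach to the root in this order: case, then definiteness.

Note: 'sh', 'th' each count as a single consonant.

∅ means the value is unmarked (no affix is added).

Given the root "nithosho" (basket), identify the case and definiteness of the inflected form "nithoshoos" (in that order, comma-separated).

locative, definite

Segment: nithosho-os.
case: ∅ → locative.
definiteness: -os → definite.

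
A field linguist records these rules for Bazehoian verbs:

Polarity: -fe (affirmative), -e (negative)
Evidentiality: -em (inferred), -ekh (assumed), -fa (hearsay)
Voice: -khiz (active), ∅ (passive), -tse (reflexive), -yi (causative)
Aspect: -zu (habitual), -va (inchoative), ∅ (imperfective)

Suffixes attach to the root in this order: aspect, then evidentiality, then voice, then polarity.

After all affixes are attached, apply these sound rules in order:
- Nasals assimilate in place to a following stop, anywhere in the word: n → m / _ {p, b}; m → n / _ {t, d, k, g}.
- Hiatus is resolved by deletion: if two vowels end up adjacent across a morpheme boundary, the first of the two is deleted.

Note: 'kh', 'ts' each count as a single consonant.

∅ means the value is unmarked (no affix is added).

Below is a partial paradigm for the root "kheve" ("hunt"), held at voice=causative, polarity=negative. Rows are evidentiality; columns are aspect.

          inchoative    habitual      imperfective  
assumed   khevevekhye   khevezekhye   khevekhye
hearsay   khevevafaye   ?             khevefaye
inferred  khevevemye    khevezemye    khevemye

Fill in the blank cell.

Attach aspect habitual -zu → khevezu.
Attach evidentiality hearsay -fa → khevezufa.
Attach voice causative -yi → khevezufayi.
Attach polarity negative -e → khevezufayie.
Nasal assimilation: no change.
Apply vowel deletion: khevezufayie → khevezufaye.

khevezufaye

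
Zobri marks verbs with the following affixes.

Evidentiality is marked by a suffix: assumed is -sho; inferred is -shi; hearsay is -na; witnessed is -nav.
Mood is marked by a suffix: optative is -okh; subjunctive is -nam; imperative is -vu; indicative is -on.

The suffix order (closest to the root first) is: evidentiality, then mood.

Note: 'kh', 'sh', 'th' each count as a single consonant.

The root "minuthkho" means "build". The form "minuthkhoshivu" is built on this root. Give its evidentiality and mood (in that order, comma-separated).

Segment: minuthkho-shi-vu.
evidentiality: -shi → inferred.
mood: -vu → imperative.

inferred, imperative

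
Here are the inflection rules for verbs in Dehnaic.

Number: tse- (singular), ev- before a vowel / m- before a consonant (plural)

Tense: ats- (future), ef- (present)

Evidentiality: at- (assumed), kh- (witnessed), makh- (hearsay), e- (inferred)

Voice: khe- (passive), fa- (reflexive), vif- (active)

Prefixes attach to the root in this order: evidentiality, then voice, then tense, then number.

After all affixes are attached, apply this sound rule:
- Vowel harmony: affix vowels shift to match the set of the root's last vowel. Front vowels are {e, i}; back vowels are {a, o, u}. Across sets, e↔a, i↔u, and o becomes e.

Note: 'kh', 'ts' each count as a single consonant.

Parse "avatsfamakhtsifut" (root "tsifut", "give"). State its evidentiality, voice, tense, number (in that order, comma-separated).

hearsay, reflexive, future, plural

Segment: ev-ats-fa-makh-tsifut.
evidentiality: makh- → hearsay.
voice: fa- → reflexive.
tense: ats- → future.
number: ev/m- → plural.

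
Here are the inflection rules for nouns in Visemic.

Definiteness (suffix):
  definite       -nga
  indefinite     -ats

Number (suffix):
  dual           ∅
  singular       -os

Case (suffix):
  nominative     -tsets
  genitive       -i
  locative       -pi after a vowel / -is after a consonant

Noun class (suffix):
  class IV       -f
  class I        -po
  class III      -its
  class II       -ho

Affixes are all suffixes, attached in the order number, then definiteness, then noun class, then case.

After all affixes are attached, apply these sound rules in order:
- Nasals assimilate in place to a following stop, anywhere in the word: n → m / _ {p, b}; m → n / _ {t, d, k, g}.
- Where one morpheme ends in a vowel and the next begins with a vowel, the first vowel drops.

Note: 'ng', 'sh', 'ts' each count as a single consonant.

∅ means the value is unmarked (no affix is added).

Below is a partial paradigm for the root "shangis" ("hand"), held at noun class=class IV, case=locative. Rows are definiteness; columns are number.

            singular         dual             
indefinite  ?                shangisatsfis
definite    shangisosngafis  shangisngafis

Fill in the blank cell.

shangisosatsfis

Attach number singular -os → shangisos.
Attach definiteness indefinite -ats → shangisosats.
Attach noun class class IV -f → shangisosatsf.
Attach case locative -is (after consonant 'f') → shangisosatsfis.
Nasal assimilation: no change.
Vowel deletion: no change.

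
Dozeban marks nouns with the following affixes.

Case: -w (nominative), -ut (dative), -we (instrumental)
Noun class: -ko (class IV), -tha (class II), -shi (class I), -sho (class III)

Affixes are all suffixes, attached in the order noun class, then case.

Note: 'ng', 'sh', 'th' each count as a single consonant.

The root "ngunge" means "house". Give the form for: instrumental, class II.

Attach noun class class II -tha → ngungetha.
Attach case instrumental -we → ngungethawe.

ngungethawe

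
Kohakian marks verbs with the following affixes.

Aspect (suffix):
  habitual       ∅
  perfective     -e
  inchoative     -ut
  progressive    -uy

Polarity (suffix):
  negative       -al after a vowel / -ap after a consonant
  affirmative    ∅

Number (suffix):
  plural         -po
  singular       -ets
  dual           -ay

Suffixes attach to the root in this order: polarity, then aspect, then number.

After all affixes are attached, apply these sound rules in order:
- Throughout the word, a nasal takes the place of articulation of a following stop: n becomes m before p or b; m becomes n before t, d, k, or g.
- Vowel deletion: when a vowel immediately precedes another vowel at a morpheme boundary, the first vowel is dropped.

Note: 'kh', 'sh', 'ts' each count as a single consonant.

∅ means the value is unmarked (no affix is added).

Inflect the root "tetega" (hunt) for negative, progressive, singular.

tetegaluyets

Attach polarity negative -al (after vowel 'a') → tetegaal.
Attach aspect progressive -uy → tetegaaluy.
Attach number singular -ets → tetegaaluyets.
Nasal assimilation: no change.
Apply vowel deletion: tetegaaluyets → tetegaluyets.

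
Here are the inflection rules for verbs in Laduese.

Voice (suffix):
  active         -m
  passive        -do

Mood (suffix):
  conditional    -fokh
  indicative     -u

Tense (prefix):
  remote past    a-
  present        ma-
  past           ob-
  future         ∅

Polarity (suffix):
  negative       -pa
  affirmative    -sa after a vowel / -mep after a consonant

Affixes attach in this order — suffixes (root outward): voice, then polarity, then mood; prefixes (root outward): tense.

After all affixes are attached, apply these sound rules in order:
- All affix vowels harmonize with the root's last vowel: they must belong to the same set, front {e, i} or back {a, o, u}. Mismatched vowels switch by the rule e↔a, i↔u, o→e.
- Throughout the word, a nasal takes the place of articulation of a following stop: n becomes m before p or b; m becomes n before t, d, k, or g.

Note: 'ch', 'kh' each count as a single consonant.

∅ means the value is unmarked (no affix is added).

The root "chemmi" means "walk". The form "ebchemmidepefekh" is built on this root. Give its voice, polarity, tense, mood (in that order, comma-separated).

Segment: ob-chemmi-do-pa-fokh.
voice: -do → passive.
polarity: -pa → negative.
tense: ob- → past.
mood: -fokh → conditional.

passive, negative, past, conditional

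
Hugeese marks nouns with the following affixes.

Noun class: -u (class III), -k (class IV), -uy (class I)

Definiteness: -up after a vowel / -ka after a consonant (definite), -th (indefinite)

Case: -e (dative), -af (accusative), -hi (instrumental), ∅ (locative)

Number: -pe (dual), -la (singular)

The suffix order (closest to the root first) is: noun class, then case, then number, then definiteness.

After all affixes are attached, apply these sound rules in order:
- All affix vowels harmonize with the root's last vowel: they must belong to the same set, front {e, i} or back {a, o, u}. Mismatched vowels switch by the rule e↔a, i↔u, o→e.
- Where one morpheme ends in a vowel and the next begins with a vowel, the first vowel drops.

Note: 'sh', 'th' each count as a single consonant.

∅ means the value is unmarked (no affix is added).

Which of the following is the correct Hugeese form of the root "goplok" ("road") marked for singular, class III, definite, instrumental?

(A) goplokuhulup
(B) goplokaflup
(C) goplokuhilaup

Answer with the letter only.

A

Attach noun class class III -u → goploku.
Attach case instrumental -hi → goplokuhi.
Attach number singular -la → goplokuhila.
Attach definiteness definite -up (after vowel 'a') → goplokuhilaup.
Apply vowel harmony: goplokuhilaup → goplokuhulaup.
Apply vowel deletion: goplokuhulaup → goplokuhulup.
So the correct form is goplokuhulup, option (A).
(B) goplokaflup is wrong: it uses accusative instead of instrumental for case.
(C) goplokuhilaup is wrong: it fails to apply the sound rule(s).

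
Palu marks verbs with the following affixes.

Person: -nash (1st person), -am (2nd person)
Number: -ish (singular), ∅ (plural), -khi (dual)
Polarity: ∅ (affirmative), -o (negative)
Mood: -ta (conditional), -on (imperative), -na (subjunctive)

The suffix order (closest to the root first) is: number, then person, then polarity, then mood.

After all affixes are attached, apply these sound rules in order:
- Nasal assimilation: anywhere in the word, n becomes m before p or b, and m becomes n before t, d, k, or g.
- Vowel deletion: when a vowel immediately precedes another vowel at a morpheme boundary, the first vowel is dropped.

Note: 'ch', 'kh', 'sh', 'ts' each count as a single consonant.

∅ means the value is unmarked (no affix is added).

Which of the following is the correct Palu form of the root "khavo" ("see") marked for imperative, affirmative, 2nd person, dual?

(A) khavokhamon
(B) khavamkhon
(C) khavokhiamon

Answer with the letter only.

Attach number dual -khi → khavokhi.
Attach person 2nd person -am → khavokhiam.
polarity = affirmative: zero marking, form stays khavokhiam.
Attach mood imperative -on → khavokhiamon.
Nasal assimilation: no change.
Apply vowel deletion: khavokhiamon → khavokhamon.
So the correct form is khavokhamon, option (A).
(B) khavamkhon is wrong: it has the affixes in the wrong order.
(C) khavokhiamon is wrong: it fails to apply the sound rule(s).

A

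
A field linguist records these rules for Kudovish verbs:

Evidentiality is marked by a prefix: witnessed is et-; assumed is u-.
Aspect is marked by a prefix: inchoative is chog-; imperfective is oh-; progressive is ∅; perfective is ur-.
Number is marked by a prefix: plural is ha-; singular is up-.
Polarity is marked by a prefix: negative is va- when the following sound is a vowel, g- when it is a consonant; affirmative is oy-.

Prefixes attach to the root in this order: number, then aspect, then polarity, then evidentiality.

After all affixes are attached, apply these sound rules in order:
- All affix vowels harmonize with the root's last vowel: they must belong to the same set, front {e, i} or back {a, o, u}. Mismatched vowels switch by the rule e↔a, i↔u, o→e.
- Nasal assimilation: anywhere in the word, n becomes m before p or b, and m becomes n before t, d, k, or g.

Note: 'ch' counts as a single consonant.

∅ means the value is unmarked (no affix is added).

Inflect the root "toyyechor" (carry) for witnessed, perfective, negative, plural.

atvaurhatoyyechor

Attach number plural ha- → hatoyyechor.
Attach aspect perfective ur- → urhatoyyechor.
Attach polarity negative va- (before vowel 'u') → vaurhatoyyechor.
Attach evidentiality witnessed et- → etvaurhatoyyechor.
Apply vowel harmony: etvaurhatoyyechor → atvaurhatoyyechor.
Nasal assimilation: no change.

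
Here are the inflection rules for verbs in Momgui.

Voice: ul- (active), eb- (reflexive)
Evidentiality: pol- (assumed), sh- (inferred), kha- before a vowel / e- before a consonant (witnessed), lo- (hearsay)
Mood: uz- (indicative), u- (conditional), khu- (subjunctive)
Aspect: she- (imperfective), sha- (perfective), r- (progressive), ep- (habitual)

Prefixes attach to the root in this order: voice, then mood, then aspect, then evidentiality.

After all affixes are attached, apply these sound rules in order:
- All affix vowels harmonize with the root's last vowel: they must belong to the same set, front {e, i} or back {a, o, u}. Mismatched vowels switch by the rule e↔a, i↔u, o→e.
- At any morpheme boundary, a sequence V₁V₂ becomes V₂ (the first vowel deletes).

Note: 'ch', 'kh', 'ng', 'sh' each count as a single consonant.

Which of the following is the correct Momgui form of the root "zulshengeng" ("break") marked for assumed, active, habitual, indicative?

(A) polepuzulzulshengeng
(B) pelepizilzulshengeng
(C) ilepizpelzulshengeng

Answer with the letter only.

Attach voice active ul- → ulzulshengeng.
Attach mood indicative uz- → uzulzulshengeng.
Attach aspect habitual ep- → epuzulzulshengeng.
Attach evidentiality assumed pol- → polepuzulzulshengeng.
Apply vowel harmony: polepuzulzulshengeng → pelepizilzulshengeng.
Vowel deletion: no change.
So the correct form is pelepizilzulshengeng, option (B).
(C) ilepizpelzulshengeng is wrong: it has the affixes in the wrong order.
(A) polepuzulzulshengeng is wrong: it fails to apply the sound rule(s).

B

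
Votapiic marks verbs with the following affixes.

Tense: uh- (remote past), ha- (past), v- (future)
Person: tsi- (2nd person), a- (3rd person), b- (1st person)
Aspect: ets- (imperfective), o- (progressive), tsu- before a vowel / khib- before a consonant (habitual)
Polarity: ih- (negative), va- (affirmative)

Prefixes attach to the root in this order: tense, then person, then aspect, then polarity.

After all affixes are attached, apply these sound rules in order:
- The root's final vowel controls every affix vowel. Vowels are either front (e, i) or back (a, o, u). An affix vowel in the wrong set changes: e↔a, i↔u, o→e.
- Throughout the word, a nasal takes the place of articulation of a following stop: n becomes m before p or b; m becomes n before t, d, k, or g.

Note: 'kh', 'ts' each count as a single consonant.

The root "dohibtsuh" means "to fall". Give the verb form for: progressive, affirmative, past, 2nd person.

vaotsuhadohibtsuh

Attach tense past ha- → hadohibtsuh.
Attach person 2nd person tsi- → tsihadohibtsuh.
Attach aspect progressive o- → otsihadohibtsuh.
Attach polarity affirmative va- → vaotsihadohibtsuh.
Apply vowel harmony: vaotsihadohibtsuh → vaotsuhadohibtsuh.
Nasal assimilation: no change.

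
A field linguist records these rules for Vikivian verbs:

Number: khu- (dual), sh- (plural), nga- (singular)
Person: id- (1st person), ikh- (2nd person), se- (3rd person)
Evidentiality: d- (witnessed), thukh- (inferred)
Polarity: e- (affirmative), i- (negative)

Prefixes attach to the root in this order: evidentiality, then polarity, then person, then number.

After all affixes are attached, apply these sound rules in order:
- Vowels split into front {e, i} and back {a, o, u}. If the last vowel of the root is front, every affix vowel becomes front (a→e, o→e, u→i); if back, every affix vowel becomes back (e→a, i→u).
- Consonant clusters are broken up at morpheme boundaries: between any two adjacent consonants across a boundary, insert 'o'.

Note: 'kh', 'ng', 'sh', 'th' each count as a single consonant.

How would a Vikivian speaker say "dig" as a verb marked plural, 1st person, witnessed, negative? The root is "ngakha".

Attach evidentiality witnessed d- → dngakha.
Attach polarity negative i- → idngakha.
Attach person 1st person id- → ididngakha.
Attach number plural sh- → shididngakha.
Apply vowel harmony: shididngakha → shududngakha.
Apply epenthesis: shududngakha → shududongakha.

shududongakha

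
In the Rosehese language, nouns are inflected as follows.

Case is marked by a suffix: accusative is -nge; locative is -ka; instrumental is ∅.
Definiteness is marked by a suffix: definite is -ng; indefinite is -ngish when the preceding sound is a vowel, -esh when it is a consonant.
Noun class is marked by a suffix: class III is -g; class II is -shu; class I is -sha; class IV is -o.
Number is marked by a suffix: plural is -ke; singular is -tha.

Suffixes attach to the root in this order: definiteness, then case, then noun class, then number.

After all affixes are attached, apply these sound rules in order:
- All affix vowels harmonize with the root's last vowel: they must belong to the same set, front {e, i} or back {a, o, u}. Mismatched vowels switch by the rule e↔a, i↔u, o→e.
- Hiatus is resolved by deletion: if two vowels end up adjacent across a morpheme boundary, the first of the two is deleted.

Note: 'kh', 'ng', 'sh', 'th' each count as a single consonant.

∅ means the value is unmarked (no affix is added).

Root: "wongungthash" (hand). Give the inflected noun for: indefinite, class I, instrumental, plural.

wongungthashashshaka

Attach definiteness indefinite -esh (after consonant 'sh') → wongungthashesh.
case = instrumental: zero marking, form stays wongungthashesh.
Attach noun class class I -sha → wongungthasheshsha.
Attach number plural -ke → wongungthasheshshake.
Apply vowel harmony: wongungthasheshshake → wongungthashashshaka.
Vowel deletion: no change.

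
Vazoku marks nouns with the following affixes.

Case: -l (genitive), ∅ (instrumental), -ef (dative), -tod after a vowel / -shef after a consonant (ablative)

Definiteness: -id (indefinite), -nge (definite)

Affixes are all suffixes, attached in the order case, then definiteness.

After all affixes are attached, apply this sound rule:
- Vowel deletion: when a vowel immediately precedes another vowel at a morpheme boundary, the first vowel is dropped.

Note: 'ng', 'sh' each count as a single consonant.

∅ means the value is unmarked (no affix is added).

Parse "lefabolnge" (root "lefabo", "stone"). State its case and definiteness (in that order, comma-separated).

Segment: lefabo-l-nge.
case: -l → genitive.
definiteness: -nge → definite.

genitive, definite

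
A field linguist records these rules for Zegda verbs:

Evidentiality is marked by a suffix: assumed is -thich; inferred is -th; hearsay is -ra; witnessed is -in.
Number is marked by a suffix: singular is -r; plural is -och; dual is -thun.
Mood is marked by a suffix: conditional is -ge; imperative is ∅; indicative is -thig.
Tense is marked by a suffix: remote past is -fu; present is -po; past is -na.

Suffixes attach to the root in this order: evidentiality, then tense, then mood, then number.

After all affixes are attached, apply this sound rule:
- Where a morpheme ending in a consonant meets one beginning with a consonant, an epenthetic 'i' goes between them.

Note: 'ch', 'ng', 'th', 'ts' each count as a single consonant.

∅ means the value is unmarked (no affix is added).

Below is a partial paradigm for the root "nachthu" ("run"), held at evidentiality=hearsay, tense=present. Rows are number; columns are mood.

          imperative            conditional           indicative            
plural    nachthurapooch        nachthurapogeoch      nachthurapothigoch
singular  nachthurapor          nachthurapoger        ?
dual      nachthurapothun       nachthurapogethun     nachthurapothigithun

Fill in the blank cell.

nachthurapothigir

Attach evidentiality hearsay -ra → nachthura.
Attach tense present -po → nachthurapo.
Attach mood indicative -thig → nachthurapothig.
Attach number singular -r → nachthurapothigr.
Apply epenthesis: nachthurapothigr → nachthurapothigir.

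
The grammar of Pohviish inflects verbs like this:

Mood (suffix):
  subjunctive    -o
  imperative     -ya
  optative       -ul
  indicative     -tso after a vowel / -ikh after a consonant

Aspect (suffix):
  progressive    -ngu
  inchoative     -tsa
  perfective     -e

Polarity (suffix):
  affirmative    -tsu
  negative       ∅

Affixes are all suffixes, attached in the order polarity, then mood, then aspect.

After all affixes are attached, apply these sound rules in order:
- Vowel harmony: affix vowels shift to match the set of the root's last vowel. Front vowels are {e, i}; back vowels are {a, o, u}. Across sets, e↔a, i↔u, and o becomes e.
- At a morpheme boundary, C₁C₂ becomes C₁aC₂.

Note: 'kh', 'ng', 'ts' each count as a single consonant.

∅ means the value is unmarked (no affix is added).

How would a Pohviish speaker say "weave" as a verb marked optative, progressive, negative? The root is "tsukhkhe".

tsukhkheilangi

polarity = negative: zero marking, form stays tsukhkhe.
Attach mood optative -ul → tsukhkheul.
Attach aspect progressive -ngu → tsukhkheulngu.
Apply vowel harmony: tsukhkheulngu → tsukhkheilngi.
Apply epenthesis: tsukhkheilngi → tsukhkheilangi.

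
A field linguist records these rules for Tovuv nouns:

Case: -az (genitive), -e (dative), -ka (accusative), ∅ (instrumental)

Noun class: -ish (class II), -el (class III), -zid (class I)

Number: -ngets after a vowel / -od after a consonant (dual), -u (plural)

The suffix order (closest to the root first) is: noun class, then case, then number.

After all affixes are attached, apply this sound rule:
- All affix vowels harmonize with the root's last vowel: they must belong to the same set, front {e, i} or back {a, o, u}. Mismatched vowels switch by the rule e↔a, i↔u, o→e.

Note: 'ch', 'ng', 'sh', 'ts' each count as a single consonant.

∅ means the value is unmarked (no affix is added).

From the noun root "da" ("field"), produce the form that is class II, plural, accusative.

daushkau

Attach noun class class II -ish → daish.
Attach case accusative -ka → daishka.
Attach number plural -u → daishkau.
Apply vowel harmony: daishkau → daushkau.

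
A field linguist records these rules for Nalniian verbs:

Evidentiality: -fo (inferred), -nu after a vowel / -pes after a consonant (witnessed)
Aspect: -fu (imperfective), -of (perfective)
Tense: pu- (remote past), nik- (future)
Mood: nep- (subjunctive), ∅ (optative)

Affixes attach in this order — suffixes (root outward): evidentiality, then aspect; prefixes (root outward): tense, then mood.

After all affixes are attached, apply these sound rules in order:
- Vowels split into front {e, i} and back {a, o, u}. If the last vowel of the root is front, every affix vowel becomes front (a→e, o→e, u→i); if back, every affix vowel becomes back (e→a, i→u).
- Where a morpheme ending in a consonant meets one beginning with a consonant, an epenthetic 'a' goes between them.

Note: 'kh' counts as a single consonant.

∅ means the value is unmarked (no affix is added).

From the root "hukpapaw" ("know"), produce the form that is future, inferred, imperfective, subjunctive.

Attach evidentiality inferred -fo → hukpapawfo.
Attach aspect imperfective -fu → hukpapawfofu.
Attach tense future nik- → nikhukpapawfofu.
Attach mood subjunctive nep- → nepnikhukpapawfofu.
Apply vowel harmony: nepnikhukpapawfofu → napnukhukpapawfofu.
Apply epenthesis: napnukhukpapawfofu → napanukahukpapawafofu.

napanukahukpapawafofu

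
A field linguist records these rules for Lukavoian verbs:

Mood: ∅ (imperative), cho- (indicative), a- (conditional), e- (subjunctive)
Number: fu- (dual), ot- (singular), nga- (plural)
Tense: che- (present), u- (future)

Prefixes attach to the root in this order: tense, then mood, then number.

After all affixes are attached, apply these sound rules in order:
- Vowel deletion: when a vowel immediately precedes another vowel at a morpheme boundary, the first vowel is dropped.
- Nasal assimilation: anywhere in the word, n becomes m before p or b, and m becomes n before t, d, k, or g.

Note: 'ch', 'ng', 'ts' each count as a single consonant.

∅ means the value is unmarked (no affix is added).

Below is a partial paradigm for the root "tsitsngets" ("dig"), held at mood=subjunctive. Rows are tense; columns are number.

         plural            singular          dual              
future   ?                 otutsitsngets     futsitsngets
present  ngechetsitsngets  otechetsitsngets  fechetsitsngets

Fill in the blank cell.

ngutsitsngets

Attach tense future u- → utsitsngets.
Attach mood subjunctive e- → eutsitsngets.
Attach number plural nga- → ngaeutsitsngets.
Apply vowel deletion: ngaeutsitsngets → ngutsitsngets.
Nasal assimilation: no change.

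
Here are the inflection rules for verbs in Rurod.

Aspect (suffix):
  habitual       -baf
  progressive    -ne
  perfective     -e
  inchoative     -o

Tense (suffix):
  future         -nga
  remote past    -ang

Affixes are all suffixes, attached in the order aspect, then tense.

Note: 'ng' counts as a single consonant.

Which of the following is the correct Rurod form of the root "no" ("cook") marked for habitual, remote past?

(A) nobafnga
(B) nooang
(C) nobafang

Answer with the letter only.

Attach aspect habitual -baf → nobaf.
Attach tense remote past -ang → nobafang.
So the correct form is nobafang, option (C).
(B) nooang is wrong: it uses inchoative instead of habitual for aspect.
(A) nobafnga is wrong: it uses future instead of remote past for tense.

C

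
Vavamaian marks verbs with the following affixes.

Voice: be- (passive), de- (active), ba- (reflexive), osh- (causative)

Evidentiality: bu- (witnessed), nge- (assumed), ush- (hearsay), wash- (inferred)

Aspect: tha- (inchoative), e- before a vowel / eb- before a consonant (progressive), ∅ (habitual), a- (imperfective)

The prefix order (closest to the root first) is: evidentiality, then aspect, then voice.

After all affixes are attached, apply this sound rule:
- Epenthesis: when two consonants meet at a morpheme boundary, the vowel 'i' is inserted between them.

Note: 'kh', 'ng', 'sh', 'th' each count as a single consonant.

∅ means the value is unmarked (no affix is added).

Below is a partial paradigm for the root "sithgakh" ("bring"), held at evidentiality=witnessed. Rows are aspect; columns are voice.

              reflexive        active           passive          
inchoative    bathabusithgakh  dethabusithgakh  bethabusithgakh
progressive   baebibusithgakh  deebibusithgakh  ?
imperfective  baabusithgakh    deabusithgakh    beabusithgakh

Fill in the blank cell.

Attach evidentiality witnessed bu- → busithgakh.
Attach aspect progressive eb- (before consonant 'b') → ebbusithgakh.
Attach voice passive be- → beebbusithgakh.
Apply epenthesis: beebbusithgakh → beebibusithgakh.

beebibusithgakh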